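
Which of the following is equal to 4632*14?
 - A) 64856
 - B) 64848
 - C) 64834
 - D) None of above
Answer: B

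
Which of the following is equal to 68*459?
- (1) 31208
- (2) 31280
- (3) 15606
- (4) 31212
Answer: 4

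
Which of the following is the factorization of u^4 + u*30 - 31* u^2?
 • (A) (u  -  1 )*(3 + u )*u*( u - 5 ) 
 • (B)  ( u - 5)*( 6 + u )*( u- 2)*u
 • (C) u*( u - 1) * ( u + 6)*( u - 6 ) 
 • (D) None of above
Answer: D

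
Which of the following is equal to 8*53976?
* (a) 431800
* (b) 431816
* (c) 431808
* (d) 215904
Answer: c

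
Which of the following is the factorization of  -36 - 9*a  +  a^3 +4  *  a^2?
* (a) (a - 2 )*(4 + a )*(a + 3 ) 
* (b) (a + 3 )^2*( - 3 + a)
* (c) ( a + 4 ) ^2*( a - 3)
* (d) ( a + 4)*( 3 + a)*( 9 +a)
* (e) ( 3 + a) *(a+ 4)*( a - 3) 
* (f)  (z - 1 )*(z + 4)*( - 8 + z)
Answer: e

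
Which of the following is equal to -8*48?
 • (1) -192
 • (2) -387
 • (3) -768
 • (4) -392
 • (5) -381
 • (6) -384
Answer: 6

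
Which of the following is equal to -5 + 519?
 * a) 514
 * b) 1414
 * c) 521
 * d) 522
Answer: a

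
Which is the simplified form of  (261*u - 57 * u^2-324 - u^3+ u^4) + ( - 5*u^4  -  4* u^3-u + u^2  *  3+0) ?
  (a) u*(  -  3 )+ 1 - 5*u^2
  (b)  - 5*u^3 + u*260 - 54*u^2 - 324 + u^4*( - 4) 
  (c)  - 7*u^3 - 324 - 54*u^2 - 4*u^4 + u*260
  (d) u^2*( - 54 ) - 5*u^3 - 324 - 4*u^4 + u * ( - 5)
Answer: b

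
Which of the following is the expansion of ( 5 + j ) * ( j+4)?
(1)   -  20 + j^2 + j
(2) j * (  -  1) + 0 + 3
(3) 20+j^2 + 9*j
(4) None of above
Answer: 3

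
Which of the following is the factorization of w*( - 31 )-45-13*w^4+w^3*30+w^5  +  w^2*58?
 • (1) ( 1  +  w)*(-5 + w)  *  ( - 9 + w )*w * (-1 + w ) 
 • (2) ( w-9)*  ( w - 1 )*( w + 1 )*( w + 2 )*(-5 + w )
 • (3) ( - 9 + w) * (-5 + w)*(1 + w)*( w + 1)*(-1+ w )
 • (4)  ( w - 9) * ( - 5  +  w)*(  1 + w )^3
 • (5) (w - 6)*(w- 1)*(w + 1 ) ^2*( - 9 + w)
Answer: 3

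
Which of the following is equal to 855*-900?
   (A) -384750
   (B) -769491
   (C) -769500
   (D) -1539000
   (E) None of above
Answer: C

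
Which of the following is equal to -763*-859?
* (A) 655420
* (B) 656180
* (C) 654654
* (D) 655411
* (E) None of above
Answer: E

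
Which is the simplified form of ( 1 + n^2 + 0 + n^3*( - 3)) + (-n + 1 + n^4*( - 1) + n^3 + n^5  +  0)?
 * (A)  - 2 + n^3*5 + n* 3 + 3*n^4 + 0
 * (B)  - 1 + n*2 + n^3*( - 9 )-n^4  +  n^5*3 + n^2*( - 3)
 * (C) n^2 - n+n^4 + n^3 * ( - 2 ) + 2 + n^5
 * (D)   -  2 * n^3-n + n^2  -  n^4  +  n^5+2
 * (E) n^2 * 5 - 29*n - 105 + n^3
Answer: D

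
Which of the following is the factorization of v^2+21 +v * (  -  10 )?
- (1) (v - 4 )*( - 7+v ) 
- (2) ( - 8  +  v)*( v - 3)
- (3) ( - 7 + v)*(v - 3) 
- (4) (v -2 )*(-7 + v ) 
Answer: 3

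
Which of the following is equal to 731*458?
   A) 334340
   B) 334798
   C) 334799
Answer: B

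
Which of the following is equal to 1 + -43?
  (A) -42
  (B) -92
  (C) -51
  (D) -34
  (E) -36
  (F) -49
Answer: A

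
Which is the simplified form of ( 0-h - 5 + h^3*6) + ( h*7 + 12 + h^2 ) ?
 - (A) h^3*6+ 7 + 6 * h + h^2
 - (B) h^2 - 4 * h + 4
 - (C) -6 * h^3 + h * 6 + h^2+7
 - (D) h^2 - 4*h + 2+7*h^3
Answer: A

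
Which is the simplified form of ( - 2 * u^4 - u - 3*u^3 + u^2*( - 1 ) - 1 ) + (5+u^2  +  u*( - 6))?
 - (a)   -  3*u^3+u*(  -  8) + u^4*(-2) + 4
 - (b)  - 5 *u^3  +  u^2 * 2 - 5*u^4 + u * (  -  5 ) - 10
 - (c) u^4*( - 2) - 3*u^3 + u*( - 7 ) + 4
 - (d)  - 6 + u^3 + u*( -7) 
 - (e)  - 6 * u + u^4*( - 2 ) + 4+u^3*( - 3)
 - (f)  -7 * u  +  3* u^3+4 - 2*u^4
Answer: c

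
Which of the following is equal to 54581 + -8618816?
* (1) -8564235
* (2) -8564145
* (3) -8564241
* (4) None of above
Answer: 1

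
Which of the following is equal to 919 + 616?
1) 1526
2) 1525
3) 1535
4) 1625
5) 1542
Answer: 3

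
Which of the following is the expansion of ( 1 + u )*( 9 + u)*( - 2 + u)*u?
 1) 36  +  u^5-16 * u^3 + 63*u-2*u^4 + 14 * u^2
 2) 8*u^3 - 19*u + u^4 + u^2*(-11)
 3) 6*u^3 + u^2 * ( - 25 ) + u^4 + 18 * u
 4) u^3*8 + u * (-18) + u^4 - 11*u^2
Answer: 4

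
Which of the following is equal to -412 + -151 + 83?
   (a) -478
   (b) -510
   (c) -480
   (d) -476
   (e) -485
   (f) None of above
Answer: c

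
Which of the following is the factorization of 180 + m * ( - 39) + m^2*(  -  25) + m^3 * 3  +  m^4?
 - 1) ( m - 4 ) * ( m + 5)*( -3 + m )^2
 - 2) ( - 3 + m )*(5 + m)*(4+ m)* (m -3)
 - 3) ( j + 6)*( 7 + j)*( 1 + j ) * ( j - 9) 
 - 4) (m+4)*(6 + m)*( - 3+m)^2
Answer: 2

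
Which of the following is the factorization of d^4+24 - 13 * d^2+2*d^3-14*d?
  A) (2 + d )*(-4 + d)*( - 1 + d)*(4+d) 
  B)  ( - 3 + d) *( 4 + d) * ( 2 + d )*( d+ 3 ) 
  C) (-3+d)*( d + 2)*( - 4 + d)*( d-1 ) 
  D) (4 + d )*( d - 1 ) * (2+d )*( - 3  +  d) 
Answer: D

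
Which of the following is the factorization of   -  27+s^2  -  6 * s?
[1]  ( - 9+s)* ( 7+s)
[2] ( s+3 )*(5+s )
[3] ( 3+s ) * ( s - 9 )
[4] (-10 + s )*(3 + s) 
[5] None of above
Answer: 3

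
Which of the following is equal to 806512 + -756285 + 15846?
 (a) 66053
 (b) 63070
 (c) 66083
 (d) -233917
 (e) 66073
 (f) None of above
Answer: e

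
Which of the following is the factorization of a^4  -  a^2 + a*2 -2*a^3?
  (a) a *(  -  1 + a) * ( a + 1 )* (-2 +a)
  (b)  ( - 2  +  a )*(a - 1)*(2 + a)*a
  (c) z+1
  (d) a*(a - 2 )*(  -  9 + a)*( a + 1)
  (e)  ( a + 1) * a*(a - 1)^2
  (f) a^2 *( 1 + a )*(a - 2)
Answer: a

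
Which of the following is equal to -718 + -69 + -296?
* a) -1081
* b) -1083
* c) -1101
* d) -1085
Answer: b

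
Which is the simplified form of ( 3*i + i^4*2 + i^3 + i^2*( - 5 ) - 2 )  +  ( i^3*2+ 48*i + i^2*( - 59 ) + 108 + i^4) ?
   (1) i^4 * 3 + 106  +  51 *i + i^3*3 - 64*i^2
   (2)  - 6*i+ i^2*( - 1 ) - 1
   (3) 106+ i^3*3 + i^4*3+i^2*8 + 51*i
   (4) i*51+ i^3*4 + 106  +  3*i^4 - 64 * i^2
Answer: 1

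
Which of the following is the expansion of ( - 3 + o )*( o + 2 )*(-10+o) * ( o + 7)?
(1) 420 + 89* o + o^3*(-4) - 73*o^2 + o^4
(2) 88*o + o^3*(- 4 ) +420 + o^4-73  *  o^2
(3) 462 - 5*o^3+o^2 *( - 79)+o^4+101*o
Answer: 2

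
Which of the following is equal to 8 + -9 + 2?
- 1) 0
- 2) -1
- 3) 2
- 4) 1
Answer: 4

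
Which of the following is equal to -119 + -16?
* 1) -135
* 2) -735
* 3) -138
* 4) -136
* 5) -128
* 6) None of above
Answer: 1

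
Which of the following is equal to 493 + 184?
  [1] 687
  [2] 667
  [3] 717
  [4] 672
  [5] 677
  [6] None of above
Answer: 5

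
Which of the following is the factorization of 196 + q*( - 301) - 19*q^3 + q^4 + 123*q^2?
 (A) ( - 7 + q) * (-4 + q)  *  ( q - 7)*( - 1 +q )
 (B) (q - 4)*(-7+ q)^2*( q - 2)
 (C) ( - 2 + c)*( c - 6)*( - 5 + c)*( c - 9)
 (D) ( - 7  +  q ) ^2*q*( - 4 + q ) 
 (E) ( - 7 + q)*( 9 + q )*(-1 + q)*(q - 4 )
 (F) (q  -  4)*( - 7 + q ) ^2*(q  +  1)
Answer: A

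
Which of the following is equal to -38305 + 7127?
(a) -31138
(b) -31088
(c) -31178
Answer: c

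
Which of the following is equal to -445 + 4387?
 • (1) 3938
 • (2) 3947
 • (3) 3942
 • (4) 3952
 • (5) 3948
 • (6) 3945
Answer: 3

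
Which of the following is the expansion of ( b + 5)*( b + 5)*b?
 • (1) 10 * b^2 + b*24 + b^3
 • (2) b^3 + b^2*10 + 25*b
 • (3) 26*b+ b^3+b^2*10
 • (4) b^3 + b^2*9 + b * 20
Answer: 2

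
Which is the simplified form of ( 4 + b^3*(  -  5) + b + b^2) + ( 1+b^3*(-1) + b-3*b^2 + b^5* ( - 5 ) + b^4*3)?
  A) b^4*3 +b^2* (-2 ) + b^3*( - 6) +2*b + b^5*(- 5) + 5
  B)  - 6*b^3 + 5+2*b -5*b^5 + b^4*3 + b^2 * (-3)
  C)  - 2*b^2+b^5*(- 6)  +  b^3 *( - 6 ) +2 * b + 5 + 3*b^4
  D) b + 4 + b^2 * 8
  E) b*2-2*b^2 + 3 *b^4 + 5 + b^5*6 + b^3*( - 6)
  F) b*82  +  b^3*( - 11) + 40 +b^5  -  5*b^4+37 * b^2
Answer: A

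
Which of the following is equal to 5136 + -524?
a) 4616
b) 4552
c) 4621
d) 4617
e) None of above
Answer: e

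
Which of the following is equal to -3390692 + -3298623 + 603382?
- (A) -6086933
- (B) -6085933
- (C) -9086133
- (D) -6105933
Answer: B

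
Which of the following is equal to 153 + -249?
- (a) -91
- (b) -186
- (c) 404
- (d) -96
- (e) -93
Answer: d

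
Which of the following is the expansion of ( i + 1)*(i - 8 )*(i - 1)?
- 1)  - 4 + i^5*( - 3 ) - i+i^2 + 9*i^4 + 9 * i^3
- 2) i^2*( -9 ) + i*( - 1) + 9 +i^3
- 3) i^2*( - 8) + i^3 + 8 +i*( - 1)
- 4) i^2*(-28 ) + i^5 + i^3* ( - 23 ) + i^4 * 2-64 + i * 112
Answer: 3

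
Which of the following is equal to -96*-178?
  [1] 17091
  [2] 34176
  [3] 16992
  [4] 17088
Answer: 4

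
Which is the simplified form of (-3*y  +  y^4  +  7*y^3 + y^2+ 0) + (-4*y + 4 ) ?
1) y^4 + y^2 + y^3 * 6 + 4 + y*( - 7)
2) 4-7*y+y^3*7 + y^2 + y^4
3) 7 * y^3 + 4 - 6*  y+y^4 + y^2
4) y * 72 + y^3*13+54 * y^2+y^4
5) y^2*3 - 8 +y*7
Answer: 2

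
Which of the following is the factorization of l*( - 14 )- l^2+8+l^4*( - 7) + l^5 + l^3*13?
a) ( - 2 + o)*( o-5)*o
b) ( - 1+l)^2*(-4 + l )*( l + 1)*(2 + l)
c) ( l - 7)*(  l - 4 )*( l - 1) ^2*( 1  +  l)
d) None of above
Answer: d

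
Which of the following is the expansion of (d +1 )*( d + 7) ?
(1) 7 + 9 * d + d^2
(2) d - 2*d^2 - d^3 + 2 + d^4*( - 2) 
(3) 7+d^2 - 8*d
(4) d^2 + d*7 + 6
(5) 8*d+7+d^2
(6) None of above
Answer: 5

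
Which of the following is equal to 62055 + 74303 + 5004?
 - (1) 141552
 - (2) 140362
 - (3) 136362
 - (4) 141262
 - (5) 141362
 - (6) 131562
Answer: 5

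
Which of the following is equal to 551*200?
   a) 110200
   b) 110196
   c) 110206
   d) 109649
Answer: a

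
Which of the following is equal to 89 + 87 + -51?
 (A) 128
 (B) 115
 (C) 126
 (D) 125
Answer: D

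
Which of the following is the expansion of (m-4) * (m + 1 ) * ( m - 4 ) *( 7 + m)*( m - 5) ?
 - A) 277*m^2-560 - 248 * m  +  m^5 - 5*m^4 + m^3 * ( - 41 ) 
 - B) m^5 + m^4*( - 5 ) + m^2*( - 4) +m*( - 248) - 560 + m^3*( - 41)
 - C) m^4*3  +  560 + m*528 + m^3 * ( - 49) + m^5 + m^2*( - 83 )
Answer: A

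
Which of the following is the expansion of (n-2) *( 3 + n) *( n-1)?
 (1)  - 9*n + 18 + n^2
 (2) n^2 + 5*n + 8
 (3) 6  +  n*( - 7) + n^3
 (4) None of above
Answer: 3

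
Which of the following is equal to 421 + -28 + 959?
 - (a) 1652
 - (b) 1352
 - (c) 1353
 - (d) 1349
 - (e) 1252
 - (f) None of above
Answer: b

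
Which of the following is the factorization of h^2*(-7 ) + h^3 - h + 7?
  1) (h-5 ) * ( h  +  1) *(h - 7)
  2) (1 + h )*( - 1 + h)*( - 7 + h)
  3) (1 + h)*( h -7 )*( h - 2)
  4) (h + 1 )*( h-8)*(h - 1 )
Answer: 2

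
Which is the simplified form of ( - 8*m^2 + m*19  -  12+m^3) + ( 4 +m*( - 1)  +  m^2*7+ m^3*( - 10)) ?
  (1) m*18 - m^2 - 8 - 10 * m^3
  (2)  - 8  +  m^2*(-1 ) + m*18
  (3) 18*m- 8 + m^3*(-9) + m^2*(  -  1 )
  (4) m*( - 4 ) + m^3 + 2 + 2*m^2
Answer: 3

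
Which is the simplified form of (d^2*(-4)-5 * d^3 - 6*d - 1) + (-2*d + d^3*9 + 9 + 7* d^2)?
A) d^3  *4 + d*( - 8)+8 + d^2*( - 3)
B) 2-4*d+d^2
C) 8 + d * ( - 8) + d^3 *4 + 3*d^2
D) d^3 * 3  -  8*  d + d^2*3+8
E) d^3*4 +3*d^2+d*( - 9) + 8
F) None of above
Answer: C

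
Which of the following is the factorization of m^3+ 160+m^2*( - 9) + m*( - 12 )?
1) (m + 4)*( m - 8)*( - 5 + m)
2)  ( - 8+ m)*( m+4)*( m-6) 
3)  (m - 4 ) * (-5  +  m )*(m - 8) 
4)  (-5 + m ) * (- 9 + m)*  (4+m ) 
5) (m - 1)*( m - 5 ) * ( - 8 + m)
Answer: 1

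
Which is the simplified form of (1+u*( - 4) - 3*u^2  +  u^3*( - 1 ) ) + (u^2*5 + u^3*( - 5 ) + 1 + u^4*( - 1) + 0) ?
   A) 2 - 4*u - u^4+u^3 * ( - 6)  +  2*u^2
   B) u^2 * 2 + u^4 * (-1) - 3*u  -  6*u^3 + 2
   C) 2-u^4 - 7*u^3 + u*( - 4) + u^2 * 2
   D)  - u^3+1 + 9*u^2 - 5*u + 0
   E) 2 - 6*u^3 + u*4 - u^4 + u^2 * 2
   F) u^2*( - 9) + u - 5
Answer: A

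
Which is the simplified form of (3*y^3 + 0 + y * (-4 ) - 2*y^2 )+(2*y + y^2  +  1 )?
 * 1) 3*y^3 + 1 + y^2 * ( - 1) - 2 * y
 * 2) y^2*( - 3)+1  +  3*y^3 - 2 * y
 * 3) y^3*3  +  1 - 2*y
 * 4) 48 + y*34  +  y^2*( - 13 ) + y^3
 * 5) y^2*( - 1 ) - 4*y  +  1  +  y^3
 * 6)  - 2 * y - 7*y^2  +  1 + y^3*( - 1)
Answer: 1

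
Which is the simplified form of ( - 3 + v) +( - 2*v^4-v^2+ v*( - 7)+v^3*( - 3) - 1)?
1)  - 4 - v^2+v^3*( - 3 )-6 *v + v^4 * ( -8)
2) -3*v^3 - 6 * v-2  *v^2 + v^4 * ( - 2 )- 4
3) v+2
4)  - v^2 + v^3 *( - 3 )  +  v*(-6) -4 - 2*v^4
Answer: 4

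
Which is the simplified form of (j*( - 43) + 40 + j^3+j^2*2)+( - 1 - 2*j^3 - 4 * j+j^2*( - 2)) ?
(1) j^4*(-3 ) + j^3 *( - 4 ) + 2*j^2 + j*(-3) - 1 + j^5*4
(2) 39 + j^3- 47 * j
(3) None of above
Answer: 3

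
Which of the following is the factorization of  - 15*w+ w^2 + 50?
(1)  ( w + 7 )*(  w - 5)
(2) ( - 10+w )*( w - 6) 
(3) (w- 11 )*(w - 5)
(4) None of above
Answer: 4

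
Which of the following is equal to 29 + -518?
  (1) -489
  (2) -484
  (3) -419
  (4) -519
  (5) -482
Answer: 1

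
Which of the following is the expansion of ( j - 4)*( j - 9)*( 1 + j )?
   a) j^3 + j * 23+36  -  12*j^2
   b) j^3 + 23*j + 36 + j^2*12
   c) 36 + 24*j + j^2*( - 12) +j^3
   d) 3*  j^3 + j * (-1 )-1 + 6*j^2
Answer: a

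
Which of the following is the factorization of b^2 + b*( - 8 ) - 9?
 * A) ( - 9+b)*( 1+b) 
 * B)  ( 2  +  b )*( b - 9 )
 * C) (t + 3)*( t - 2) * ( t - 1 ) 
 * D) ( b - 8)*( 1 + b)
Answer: A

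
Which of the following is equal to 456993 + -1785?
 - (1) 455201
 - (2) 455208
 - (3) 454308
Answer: 2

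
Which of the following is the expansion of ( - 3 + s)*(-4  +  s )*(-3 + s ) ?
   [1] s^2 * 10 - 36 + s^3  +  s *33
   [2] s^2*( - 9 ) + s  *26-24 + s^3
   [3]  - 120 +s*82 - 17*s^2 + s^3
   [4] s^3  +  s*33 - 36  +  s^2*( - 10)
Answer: 4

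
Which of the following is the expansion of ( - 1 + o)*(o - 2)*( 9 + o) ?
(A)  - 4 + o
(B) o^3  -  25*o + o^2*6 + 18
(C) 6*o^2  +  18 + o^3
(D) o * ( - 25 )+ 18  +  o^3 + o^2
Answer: B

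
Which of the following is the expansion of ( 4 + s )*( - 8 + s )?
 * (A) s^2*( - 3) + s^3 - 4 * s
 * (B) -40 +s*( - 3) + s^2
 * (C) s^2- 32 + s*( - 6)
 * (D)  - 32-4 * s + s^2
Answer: D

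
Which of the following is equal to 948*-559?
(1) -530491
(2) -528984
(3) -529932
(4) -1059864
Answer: 3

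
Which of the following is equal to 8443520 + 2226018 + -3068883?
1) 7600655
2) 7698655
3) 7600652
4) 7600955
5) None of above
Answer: 1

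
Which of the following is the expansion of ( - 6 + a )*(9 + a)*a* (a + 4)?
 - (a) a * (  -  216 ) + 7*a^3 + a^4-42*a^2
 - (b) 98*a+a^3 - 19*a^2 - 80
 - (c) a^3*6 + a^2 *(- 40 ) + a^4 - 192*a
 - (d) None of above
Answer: a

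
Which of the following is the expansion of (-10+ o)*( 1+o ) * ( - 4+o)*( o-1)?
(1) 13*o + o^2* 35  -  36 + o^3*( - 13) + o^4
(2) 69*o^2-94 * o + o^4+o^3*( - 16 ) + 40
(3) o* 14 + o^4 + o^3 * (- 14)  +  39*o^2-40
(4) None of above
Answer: 3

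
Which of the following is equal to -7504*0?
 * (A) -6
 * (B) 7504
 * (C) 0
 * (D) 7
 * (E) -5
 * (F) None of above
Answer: C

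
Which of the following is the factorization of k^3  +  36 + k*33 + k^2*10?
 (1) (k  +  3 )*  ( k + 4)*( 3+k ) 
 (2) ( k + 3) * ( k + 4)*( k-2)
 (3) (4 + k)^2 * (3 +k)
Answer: 1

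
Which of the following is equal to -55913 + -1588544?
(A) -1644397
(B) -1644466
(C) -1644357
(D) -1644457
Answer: D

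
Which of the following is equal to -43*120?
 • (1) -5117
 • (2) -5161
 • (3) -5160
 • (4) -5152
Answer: 3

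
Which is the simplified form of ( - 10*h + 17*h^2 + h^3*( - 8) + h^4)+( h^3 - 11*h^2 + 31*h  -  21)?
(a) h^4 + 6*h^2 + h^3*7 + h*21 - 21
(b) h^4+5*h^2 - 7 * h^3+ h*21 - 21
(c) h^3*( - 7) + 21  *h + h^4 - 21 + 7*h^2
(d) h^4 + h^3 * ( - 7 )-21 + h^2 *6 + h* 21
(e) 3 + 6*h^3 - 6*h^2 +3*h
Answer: d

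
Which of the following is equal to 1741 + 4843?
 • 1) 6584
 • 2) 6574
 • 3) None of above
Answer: 1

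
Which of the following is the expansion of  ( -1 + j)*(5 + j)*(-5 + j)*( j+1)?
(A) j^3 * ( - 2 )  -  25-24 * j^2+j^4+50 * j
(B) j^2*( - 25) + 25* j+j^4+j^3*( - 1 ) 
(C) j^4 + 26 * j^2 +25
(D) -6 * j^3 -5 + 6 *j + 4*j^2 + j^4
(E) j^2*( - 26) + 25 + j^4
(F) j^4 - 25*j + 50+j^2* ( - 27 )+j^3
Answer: E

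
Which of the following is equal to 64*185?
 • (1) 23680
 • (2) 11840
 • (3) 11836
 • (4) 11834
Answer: 2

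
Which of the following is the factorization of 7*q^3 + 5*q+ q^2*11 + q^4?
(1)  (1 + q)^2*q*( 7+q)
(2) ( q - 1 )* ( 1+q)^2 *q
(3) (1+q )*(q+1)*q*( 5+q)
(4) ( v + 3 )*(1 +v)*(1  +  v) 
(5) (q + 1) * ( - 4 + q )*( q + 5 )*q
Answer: 3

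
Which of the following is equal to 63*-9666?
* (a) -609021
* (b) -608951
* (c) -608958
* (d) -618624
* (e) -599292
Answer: c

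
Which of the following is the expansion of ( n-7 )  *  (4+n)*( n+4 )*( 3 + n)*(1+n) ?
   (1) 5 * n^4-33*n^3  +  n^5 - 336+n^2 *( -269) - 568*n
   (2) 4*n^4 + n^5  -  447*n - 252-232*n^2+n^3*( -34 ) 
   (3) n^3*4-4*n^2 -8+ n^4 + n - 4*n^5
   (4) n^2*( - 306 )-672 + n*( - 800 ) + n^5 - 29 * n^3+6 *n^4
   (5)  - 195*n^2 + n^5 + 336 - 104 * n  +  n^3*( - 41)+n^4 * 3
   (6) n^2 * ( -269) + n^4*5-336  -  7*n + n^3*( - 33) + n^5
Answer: 1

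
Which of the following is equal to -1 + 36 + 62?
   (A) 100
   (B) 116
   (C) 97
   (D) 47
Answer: C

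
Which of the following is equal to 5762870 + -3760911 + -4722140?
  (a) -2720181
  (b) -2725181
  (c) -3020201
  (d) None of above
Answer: a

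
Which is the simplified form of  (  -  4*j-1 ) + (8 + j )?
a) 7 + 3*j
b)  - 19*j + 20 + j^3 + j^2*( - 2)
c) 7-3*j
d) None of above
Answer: c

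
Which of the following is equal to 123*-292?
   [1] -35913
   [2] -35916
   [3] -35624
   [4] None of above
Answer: 2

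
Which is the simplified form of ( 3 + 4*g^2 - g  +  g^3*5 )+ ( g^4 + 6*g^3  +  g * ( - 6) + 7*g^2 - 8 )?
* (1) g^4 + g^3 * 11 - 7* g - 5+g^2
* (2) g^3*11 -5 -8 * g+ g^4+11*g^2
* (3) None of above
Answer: 3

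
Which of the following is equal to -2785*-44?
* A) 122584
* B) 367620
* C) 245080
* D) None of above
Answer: D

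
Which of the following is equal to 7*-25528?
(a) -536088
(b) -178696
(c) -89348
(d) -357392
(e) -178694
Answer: b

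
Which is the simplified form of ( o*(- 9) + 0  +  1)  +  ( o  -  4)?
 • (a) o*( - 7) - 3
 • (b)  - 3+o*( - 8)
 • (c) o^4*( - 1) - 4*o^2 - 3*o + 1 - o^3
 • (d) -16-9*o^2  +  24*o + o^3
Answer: b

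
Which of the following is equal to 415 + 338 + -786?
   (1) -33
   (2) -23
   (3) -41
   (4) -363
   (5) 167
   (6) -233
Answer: 1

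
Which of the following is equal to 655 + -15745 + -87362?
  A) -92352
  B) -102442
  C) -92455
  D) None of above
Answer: D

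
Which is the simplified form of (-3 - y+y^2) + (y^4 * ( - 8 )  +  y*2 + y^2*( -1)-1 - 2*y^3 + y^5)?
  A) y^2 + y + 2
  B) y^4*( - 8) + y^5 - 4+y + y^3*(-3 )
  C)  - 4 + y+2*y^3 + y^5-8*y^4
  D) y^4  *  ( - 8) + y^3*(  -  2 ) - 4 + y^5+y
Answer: D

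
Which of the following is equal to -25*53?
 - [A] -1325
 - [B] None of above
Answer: A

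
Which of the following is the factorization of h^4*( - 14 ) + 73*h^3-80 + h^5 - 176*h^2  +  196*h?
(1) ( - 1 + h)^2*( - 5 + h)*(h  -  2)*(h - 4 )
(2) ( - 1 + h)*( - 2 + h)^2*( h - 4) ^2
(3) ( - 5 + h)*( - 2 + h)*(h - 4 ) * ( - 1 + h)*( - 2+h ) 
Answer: 3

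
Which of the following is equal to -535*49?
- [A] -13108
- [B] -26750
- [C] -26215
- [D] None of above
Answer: C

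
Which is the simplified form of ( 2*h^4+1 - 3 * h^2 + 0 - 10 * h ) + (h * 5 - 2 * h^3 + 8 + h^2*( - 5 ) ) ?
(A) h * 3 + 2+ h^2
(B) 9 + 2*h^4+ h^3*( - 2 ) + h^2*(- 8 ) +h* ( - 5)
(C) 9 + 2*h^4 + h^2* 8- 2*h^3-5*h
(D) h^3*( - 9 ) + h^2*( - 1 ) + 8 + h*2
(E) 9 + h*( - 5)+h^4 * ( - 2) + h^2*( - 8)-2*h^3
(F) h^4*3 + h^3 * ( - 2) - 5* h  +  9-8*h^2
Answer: B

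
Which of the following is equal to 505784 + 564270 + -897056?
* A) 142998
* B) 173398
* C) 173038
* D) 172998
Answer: D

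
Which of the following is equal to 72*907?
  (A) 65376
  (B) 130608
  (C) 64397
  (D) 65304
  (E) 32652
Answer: D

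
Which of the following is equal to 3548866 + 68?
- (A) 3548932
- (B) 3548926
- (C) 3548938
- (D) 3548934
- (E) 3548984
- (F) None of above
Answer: D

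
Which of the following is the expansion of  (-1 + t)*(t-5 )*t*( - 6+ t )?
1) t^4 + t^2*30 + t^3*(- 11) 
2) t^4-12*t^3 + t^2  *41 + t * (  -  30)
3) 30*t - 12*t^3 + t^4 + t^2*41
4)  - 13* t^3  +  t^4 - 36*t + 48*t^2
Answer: 2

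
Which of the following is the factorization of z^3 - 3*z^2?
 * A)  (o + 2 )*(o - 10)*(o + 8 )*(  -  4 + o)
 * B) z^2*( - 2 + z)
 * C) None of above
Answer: C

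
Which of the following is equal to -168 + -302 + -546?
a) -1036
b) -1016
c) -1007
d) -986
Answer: b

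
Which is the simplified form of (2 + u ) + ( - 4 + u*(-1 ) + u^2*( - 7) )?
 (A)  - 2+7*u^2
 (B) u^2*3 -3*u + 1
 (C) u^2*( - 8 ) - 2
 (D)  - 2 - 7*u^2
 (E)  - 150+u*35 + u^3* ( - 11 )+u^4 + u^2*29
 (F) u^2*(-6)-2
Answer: D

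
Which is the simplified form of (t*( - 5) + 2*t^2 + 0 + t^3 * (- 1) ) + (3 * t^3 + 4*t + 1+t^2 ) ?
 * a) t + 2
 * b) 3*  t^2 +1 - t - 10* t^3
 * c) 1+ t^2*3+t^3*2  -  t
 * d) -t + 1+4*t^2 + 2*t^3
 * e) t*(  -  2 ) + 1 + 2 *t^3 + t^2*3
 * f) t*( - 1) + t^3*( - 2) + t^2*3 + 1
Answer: c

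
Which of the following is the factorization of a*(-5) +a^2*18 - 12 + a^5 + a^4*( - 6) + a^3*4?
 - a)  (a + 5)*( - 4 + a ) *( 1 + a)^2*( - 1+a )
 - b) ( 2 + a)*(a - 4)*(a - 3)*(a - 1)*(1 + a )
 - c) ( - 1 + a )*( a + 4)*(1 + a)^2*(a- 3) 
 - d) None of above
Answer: d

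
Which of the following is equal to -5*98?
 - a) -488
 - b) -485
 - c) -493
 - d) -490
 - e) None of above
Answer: d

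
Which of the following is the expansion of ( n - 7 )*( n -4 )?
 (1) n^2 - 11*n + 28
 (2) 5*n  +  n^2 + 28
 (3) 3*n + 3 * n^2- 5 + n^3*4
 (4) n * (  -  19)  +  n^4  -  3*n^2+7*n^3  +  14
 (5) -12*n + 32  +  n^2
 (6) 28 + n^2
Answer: 1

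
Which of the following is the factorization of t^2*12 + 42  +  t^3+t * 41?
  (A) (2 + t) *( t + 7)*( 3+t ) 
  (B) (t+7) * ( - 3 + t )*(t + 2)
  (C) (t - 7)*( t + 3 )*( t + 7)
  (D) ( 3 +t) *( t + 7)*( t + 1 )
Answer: A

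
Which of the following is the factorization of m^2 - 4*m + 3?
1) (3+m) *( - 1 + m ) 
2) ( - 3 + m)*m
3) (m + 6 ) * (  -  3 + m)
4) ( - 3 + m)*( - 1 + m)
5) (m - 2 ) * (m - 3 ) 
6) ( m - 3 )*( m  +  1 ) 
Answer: 4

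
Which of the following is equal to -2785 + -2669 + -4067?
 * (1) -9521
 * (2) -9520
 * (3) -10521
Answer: 1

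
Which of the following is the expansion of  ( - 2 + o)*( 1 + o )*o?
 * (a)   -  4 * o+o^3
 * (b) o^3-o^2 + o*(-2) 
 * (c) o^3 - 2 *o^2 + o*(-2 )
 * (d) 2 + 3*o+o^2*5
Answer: b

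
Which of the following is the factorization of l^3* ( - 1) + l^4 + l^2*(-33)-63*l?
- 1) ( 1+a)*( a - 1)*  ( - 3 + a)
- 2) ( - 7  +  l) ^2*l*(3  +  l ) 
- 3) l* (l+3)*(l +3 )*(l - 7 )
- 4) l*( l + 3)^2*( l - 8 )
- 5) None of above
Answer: 3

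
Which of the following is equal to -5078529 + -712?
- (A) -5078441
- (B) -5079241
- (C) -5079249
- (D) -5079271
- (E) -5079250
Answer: B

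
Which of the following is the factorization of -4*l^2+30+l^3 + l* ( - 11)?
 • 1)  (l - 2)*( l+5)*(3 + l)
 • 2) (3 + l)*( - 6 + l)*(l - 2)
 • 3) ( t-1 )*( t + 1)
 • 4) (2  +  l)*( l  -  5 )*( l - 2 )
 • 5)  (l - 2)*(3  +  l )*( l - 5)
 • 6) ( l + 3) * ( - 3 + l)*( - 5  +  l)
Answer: 5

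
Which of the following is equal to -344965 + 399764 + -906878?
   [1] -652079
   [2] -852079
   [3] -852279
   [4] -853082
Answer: 2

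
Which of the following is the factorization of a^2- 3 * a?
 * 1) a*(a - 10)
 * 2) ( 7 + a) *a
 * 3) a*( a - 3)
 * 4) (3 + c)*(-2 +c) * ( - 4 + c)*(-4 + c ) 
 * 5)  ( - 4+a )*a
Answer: 3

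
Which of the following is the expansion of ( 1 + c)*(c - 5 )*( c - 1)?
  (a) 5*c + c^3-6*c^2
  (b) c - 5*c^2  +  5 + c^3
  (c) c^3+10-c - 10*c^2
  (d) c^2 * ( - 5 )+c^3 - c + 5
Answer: d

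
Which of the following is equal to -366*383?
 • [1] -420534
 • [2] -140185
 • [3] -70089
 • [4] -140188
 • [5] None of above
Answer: 5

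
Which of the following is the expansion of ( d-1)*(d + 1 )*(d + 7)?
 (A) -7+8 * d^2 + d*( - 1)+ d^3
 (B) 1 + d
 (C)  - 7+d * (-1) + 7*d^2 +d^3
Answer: C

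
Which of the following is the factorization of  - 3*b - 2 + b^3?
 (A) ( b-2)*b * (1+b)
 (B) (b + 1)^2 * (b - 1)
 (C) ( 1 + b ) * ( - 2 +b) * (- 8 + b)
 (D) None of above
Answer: D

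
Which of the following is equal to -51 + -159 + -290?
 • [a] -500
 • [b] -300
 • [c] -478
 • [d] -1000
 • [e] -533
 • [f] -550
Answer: a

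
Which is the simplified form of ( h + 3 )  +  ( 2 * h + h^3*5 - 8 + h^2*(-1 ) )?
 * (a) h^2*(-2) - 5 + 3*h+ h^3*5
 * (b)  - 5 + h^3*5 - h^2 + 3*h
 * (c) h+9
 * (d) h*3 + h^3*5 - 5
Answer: b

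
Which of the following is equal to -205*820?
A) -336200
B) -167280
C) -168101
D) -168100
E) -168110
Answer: D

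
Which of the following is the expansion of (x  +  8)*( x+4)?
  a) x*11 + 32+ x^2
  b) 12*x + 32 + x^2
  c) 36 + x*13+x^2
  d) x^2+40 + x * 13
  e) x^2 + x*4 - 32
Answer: b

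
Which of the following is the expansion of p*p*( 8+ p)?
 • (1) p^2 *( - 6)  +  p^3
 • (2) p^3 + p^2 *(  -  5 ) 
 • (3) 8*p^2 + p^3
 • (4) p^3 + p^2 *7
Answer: 3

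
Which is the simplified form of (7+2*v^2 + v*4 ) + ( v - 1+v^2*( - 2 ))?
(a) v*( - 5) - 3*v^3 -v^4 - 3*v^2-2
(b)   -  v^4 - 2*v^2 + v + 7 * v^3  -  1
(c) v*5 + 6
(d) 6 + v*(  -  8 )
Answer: c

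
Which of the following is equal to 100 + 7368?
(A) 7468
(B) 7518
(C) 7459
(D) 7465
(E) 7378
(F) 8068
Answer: A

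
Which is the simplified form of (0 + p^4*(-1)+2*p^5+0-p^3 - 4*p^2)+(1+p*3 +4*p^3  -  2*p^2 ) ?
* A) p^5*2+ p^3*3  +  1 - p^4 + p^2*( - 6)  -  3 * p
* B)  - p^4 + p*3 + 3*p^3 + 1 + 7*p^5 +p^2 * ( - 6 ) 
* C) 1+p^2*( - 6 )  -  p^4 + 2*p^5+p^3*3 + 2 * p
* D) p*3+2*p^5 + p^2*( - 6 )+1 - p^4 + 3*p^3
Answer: D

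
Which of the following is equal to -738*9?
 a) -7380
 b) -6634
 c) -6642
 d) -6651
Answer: c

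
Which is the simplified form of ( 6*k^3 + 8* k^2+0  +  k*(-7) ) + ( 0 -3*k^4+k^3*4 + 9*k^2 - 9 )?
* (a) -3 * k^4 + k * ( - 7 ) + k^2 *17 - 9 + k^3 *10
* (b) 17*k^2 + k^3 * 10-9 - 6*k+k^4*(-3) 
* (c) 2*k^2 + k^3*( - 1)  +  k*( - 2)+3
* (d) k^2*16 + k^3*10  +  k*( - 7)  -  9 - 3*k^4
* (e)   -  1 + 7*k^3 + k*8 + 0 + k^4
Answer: a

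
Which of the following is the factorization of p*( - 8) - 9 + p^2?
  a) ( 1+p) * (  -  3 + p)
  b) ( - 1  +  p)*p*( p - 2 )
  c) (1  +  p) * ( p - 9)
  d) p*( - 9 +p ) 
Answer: c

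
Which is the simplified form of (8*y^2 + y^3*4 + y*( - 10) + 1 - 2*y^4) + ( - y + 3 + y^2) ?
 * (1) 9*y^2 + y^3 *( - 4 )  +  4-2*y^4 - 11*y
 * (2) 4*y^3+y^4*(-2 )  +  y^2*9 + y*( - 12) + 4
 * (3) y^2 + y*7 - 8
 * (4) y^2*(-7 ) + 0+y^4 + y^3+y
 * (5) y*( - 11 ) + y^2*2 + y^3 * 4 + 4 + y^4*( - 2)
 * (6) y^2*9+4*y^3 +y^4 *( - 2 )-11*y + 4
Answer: 6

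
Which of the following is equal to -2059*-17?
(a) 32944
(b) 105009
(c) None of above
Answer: c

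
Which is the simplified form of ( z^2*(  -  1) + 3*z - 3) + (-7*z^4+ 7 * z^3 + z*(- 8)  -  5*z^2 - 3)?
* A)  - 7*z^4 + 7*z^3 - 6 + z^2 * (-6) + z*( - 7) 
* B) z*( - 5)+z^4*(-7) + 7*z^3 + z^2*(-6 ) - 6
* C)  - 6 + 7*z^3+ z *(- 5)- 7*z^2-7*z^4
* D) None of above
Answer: B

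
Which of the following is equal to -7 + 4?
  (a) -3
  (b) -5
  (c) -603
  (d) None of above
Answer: a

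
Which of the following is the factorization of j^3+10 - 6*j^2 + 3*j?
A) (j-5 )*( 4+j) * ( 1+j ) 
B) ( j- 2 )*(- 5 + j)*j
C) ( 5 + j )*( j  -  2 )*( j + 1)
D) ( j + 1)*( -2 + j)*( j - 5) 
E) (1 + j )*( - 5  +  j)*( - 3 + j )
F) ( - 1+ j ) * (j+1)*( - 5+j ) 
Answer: D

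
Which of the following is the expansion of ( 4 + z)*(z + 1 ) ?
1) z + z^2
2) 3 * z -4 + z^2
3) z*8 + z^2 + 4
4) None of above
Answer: 4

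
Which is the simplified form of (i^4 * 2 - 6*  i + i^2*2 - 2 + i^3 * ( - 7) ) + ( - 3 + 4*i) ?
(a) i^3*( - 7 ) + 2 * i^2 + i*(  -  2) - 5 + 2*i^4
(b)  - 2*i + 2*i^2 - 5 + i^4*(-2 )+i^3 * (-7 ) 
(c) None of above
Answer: a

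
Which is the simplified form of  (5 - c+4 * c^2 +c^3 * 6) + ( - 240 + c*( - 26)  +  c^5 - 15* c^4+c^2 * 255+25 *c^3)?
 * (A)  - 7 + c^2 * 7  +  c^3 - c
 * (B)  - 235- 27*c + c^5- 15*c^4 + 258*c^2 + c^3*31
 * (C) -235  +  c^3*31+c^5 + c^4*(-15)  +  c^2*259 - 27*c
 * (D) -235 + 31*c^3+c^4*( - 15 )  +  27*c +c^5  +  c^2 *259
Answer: C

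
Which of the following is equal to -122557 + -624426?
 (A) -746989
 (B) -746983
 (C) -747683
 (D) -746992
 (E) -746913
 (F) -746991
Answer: B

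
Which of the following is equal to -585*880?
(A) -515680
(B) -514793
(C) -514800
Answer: C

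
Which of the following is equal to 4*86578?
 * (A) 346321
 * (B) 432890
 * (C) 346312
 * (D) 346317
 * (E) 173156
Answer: C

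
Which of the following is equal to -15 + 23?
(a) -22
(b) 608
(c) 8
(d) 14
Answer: c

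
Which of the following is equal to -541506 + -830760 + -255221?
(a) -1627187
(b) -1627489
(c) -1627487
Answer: c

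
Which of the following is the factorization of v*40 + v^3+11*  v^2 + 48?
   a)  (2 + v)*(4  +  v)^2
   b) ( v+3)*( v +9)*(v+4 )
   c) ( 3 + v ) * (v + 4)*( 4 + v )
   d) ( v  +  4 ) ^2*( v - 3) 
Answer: c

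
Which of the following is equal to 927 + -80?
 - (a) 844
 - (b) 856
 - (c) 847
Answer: c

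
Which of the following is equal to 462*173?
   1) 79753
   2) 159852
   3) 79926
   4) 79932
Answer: 3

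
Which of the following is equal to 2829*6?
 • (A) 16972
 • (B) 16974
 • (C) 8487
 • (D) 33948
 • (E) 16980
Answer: B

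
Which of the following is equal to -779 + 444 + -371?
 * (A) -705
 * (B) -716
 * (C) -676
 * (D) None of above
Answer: D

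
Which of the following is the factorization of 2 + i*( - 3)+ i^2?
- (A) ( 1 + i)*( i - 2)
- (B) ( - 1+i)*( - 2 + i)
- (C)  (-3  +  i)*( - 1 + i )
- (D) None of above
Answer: B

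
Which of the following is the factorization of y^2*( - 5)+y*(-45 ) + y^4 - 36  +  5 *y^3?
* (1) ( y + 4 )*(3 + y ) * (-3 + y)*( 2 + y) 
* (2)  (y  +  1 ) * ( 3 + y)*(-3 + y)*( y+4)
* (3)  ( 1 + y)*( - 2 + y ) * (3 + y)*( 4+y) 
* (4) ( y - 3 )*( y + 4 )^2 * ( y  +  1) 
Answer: 2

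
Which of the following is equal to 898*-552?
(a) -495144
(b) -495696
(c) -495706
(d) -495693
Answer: b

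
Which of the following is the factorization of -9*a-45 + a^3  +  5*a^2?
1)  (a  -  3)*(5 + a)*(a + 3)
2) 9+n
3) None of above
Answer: 1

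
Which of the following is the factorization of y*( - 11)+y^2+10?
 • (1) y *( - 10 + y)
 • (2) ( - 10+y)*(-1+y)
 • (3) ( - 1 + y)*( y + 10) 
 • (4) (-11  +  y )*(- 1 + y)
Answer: 2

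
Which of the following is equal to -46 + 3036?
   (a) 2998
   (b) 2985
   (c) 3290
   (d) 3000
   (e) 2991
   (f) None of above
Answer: f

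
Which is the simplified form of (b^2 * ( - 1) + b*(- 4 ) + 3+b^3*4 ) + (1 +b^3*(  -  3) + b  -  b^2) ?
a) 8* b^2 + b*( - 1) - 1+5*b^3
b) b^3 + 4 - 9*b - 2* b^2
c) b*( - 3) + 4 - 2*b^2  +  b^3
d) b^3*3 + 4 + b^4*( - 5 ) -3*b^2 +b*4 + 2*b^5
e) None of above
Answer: c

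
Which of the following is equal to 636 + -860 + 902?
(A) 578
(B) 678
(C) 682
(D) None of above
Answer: B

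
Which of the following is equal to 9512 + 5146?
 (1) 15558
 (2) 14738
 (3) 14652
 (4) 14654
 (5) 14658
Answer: 5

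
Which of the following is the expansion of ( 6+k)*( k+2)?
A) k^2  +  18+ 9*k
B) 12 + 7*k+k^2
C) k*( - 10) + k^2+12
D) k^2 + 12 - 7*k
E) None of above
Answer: E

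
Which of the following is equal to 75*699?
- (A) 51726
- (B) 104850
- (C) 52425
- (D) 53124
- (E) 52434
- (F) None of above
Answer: C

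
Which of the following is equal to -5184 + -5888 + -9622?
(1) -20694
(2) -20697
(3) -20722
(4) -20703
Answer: 1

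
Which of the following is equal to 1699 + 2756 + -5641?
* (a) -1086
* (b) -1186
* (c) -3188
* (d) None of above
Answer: b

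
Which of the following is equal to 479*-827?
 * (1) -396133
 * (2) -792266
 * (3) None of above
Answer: 1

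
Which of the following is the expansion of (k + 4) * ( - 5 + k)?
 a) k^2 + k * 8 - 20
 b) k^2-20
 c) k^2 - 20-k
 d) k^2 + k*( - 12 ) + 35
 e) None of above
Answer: c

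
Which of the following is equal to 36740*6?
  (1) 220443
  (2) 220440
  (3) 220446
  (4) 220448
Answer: 2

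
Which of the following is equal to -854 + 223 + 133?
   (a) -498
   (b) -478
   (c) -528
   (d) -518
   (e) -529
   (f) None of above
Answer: a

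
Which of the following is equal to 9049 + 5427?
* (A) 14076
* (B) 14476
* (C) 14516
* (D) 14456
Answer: B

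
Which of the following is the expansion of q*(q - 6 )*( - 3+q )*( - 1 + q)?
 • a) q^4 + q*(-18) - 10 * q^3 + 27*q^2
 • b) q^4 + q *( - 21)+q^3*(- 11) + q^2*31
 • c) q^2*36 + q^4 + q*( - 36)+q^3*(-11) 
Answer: a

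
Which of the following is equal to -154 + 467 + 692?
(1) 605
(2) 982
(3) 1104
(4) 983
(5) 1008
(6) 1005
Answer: 6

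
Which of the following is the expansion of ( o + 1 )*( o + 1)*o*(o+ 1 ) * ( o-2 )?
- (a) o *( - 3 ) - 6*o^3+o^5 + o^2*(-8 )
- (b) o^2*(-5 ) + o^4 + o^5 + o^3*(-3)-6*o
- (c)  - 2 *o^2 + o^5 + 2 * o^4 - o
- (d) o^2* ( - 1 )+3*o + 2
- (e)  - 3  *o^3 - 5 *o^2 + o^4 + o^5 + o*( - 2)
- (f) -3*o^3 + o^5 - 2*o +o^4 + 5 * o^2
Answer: e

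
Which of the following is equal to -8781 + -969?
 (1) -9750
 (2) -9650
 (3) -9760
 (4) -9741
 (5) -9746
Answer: 1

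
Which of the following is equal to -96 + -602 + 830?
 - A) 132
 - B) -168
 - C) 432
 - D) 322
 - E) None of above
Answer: A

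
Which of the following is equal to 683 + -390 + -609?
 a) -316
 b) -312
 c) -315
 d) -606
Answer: a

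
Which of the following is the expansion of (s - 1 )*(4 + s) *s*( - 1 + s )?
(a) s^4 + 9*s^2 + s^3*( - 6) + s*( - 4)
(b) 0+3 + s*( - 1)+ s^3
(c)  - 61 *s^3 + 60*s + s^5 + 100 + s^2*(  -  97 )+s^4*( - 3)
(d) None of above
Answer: d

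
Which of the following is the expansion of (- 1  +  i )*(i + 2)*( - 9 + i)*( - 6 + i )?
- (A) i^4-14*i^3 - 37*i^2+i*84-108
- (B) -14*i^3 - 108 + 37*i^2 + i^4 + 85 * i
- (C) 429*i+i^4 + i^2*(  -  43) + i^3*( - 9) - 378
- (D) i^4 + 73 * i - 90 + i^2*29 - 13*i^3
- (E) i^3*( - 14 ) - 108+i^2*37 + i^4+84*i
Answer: E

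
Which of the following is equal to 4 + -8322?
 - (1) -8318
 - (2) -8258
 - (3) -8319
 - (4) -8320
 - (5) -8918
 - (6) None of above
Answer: 1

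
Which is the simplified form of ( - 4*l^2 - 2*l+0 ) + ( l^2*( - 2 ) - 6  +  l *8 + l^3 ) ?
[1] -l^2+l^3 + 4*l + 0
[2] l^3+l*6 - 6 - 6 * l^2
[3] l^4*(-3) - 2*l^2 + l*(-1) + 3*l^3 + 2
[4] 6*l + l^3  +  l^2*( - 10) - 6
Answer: 2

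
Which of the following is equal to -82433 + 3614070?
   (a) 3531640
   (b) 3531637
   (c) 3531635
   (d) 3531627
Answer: b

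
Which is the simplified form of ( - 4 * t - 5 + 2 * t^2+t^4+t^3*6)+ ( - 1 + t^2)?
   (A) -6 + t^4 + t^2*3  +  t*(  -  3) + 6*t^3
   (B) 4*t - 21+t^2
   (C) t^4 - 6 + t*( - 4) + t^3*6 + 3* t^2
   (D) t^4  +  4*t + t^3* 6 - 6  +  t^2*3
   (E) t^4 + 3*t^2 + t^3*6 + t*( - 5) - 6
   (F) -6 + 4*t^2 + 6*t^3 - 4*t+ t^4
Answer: C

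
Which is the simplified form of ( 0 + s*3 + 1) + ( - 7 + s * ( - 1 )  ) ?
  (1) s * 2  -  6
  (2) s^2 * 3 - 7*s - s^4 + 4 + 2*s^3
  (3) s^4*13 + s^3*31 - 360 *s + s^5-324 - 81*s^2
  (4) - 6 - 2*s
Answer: 1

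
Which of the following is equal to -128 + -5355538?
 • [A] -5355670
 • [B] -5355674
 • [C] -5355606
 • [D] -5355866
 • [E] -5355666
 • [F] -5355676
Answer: E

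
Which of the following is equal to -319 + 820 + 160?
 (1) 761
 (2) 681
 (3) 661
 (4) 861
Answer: 3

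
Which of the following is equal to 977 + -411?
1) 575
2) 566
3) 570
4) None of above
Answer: 2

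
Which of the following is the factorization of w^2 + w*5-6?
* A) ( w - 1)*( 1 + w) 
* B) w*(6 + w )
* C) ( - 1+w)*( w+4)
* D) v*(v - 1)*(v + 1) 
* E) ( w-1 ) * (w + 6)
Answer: E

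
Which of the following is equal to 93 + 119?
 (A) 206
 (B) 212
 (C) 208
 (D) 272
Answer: B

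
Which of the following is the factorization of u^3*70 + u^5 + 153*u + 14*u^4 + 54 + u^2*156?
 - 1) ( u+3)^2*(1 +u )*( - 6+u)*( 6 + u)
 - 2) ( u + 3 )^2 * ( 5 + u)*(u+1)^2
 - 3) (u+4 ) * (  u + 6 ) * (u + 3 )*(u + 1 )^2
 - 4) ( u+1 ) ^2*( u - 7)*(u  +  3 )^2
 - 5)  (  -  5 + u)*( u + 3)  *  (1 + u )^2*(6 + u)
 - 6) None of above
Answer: 6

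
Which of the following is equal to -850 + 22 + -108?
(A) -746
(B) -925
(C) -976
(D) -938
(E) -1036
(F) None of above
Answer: F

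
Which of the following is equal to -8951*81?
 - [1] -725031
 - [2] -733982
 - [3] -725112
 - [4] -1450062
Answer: 1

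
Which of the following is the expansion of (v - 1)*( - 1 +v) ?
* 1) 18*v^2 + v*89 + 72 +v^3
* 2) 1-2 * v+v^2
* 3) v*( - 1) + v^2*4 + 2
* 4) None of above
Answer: 2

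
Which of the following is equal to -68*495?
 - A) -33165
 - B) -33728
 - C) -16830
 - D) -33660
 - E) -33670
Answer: D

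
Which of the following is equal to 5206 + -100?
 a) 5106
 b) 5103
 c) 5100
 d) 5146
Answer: a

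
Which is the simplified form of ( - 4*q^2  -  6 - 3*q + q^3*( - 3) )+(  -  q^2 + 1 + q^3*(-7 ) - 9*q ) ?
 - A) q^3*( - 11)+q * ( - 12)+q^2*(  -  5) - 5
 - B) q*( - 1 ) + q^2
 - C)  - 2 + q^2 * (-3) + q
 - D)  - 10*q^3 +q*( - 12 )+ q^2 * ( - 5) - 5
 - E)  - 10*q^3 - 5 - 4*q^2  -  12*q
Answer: D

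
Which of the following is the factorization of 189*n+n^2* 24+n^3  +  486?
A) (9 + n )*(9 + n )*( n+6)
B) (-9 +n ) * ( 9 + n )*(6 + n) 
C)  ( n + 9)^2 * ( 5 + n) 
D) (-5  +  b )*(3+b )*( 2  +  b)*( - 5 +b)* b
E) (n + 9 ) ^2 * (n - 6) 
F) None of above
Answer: A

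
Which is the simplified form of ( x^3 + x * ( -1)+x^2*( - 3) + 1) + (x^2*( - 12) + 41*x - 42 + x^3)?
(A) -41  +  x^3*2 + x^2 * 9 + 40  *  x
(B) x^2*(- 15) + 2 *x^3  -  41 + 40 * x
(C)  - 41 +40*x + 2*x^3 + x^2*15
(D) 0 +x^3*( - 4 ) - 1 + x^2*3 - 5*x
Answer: B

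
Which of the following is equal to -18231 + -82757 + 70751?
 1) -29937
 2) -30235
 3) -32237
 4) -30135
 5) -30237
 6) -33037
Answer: 5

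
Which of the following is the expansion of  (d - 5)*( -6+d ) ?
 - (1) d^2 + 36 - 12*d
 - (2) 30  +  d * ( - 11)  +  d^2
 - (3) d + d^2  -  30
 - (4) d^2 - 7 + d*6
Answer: 2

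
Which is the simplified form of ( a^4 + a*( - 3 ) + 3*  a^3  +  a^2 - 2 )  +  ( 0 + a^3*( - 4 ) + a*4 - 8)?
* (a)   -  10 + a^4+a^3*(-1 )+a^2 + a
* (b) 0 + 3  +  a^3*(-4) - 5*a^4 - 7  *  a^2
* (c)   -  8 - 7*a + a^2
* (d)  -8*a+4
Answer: a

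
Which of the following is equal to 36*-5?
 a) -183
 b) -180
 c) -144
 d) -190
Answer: b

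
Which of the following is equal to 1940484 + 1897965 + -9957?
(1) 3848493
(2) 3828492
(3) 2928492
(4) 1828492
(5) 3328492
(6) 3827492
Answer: 2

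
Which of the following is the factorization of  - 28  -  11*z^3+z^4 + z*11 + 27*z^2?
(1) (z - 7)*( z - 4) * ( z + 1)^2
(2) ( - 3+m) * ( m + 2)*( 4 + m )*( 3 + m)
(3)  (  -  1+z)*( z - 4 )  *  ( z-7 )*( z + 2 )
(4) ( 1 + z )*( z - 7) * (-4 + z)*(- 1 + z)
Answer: 4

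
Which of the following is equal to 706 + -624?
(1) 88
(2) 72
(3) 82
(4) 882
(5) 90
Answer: 3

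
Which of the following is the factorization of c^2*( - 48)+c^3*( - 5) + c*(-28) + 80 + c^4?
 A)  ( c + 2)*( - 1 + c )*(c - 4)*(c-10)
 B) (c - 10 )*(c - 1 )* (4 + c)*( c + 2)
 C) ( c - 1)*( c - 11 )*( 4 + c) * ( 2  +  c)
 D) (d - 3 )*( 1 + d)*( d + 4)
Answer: B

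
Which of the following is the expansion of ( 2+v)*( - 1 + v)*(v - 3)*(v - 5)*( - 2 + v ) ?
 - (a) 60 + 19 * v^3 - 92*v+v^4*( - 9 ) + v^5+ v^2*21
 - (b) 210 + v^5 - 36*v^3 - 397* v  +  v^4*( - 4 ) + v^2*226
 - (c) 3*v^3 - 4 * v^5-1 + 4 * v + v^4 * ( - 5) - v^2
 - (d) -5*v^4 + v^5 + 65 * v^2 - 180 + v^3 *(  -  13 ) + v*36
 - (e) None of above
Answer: a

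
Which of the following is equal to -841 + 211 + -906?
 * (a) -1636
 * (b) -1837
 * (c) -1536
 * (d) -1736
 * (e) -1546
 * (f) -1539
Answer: c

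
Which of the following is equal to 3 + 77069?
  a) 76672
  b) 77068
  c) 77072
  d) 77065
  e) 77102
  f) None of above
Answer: c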